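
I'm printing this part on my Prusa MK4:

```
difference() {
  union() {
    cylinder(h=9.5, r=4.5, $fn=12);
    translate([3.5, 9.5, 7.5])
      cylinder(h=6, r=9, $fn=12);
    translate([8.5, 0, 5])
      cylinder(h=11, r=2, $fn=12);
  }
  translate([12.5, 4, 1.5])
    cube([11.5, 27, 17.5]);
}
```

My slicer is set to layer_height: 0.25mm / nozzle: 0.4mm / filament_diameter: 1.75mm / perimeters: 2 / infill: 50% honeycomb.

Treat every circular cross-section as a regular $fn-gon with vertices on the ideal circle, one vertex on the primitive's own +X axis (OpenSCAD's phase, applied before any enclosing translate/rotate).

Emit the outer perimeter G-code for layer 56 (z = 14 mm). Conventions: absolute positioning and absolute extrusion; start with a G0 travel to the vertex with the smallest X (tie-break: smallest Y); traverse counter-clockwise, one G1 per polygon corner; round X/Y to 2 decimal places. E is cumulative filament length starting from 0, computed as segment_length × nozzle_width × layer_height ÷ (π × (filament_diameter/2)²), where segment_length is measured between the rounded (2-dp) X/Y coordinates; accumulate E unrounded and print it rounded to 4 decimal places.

G0 X6.50 Y0.00 Z14.00
G1 X6.77 Y-1.00 E0.0431
G1 X7.50 Y-1.73 E0.0860
G1 X8.50 Y-2.00 E0.1290
G1 X9.50 Y-1.73 E0.1721
G1 X10.23 Y-1.00 E0.2150
G1 X10.50 Y0.00 E0.2581
G1 X10.23 Y1.00 E0.3012
G1 X9.50 Y1.73 E0.3441
G1 X8.50 Y2.00 E0.3871
G1 X7.50 Y1.73 E0.4302
G1 X6.77 Y1.00 E0.4731
G1 X6.50 Y0.00 E0.5162

At z = 14 mm: the cylinder is absent (z outside [0, 9.5]); the cylinder at (3.5, 9.5) is not intersected at this z (z outside [7.5, 13.5]); the r=2 cylinder at (8.5, 0) gives a regular 12-gon of circumradius 2 (constant along its height); Taking the union: only the r=2 cylinder at (8.5, 0) is present, so the union is just that shape — 1 connected region; the 11.5×27 cube at (12.5, 4) contributes its full rectangle; After the difference (first − rest): starting from the result so far, the 11.5×27 cube at (12.5, 4) misses the remaining region (no effect) — 1 connected region. The outline is a single polygon with 12 vertices. Extrusion per mm of travel: 0.4 × 0.25 / (π × 0.875²) = 0.041575. Accumulating E over each segment gives final E = 0.5162.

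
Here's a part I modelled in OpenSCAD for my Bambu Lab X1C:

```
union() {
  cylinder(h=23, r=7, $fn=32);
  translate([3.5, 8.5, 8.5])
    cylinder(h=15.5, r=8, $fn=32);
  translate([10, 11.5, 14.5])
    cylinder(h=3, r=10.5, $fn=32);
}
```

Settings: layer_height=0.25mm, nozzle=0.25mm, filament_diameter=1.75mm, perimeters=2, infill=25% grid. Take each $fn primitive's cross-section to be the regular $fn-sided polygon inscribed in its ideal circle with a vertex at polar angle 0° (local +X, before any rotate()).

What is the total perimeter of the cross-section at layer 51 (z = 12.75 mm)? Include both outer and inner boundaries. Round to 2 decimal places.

At z = 12.75 mm: the cylinder: section is a regular 32-gon, circumradius r=7 (perimeter = 2·32·7.000·sin(180°/32) = 43.91 mm); the r=8 cylinder at (3.5, 8.5) contributes a regular 32-gon of circumradius 8 (perimeter = 2·32·8.000·sin(180°/32) = 50.18 mm); the cylinder at (10, 11.5) does not reach this height (z outside [14.5, 17.5]); Taking the union: the regions partially overlap (shared area 47.19 mm²), so the edge portions inside another operand are dropped and the merged outline is re-measured after clipping — boundary = 66.94 mm. Overall, the cross-section is a single solid region. Total boundary length (outer) = 66.94 mm.

66.94 mm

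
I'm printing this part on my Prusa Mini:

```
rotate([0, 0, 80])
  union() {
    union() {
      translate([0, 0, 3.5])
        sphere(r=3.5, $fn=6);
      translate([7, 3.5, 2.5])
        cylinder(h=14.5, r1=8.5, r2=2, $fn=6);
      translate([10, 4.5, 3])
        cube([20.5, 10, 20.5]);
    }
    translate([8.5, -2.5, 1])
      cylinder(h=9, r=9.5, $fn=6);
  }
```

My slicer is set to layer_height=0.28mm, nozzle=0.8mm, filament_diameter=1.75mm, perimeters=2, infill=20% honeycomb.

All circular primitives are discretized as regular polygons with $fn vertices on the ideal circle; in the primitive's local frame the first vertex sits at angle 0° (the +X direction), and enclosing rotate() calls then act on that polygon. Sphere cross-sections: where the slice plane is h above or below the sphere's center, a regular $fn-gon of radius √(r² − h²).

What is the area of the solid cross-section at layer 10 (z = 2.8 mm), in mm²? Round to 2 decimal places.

At z = 2.8 mm: the r=3.5 sphere slices to a regular 6-gon of circumradius 3.429 (√(r²−h²) with h=0.7 from center) (area = (6/2)·3.429²·sin(360°/6) = 30.55 mm²); the cone at (7, 3.5) (r1=8.5→r2=2) has section circumradius 8.366 here — a regular 6-gon (area = (6/2)·8.366²·sin(360°/6) = 181.82 mm²); the cube at (10, 4.5) is absent (z outside [3, 23.5]); Merging all regions: the regions partially overlap — summed areas 212.37 mm² minus the doubly-counted overlap 11.57 mm² gives 200.80 mm² — area = 200.80 mm²; the r=9.5 cylinder at (8.5, -2.5) contributes a regular 6-gon of circumradius 9.5 (area = (6/2)·9.500²·sin(360°/6) = 234.48 mm²); Combining (union): the regions partially overlap — summed areas 435.28 mm² minus the doubly-counted overlap 113.71 mm² gives 321.57 mm² — area = 321.57 mm²; (whole slice rotated 80° about Z — lengths, areas and connectivity unchanged). Overall, the cross-section is a single solid region. Net area = 321.57 mm².

321.57 mm²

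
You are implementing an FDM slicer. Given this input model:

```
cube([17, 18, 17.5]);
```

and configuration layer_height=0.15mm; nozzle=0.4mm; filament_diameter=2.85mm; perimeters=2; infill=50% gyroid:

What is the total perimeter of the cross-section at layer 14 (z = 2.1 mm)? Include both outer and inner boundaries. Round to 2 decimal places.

At z = 2.1 mm: the cube is present — its section is the full 17×18 rectangle (perimeter 70.00 mm). Overall, the cross-section is a single solid region. Total boundary length (outer) = 70.00 mm.

70.00 mm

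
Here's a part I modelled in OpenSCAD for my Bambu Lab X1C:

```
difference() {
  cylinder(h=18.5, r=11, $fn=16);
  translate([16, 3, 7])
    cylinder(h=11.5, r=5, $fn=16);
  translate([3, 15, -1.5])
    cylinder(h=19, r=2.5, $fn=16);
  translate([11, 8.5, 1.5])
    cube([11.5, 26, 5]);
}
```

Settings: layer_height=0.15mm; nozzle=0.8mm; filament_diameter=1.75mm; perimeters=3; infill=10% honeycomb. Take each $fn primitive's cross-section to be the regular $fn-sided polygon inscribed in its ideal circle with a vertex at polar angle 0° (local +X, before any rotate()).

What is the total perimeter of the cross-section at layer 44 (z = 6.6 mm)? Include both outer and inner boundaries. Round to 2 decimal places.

At z = 6.6 mm: the r=11 cylinder gives a regular 16-gon of circumradius 11 (constant along its height) (perimeter = 2·16·11.000·sin(180°/16) = 68.67 mm); the cylinder at (16, 3) does not reach this height (z outside [7, 18.5]); the r=2.5 cylinder at (3, 15) gives a regular 16-gon of circumradius 2.5 (constant along its height) (perimeter = 2·16·2.500·sin(180°/16) = 15.61 mm); the cube at (11, 8.5) is not intersected at this z (z outside [1.5, 6.5]); Taking the first minus the rest: starting from the r=11 cylinder, the r=2.5 cylinder at (3, 15) misses the remaining region (no effect) — boundary = 68.67 mm. Overall, the cross-section is a single solid region. Total boundary length (outer) = 68.67 mm.

68.67 mm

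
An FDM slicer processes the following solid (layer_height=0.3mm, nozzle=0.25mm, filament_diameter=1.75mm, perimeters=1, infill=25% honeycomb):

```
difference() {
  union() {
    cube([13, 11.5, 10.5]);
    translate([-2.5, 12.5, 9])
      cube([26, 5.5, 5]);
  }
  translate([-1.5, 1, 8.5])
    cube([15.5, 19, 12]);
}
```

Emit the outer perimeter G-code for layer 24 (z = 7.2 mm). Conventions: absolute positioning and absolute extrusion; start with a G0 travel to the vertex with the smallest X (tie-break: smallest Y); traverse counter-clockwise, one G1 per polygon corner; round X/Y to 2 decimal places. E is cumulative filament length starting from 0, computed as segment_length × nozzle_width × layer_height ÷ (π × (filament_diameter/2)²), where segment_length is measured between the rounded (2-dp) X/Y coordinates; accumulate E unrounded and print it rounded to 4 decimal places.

At z = 7.2 mm: the cube (footprint 13×11.5) is included at this height; the cube at (-2.5, 12.5) does not reach this height (z outside [9, 14]); Merging all regions: only the 13×11.5 cube is present, so the union is just that shape — 1 connected region; the cube at (-1.5, 1) does not reach this height (z outside [8.5, 20.5]); After the difference (first − rest): none of the subtracted shapes is present at this height, so the result so far is unchanged — 1 connected region. The outline is a single polygon with 4 vertices. Extrusion per mm of travel: 0.25 × 0.3 / (π × 0.875²) = 0.031181. Accumulating E over each segment gives final E = 1.5279.

G0 X0.00 Y0.00 Z7.20
G1 X13.00 Y0.00 E0.4054
G1 X13.00 Y11.50 E0.7639
G1 X0.00 Y11.50 E1.1693
G1 X0.00 Y0.00 E1.5279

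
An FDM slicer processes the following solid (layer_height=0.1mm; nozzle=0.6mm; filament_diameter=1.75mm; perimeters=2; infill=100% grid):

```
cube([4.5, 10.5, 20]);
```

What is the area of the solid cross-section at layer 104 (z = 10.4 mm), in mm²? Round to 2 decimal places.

At z = 10.4 mm: the cube is present — its section is the full 4.5×10.5 rectangle (area 47.25 mm²). Overall, the cross-section is a single solid region. Net area = 47.25 mm².

47.25 mm²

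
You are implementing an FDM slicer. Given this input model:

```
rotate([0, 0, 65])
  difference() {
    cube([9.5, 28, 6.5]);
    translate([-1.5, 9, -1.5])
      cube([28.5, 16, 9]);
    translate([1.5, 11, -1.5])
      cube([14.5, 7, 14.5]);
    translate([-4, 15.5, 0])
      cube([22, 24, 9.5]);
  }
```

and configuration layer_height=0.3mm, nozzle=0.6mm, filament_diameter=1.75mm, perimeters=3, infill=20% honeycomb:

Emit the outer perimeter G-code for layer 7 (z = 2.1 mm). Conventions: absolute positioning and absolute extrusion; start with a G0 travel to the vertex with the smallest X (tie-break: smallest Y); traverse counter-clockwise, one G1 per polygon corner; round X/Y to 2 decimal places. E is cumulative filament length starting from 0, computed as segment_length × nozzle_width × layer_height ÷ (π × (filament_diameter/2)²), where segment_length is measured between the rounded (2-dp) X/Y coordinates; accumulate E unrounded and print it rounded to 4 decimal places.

G0 X-8.16 Y3.80 Z2.10
G1 X0.00 Y0.00 E0.6736
G1 X4.01 Y8.61 E1.3844
G1 X-4.14 Y12.41 E2.0574
G1 X-8.16 Y3.80 E2.7685

At z = 2.1 mm: the 9.5×28 cube contributes its full rectangle; the cube at (-1.5, 9) (footprint 28.5×16) is included at this height; the cube at (1.5, 11) is present — its section is the full 14.5×7 rectangle; the cube at (-4, 15.5) is present — its section is the full 22×24 rectangle; After the difference (first − rest): starting from the 9.5×28 cube, the 28.5×16 cube at (-1.5, 9) partially overlaps it — only the 152.00 mm² overlap (of its 456.00 mm²) is removed, clipping the outline; the 14.5×7 cube at (1.5, 11) misses the remaining region (no effect); the 22×24 cube at (-4, 15.5) partially overlaps it — only the 28.50 mm² overlap (of its 528.00 mm²) is removed, clipping the outline — 1 connected region; (rotated 65° about Z; rotation is an isometry so areas/perimeters/island counts are preserved). The outline is a single polygon with 4 vertices. Extrusion per mm of travel: 0.6 × 0.3 / (π × 0.875²) = 0.074835. Accumulating E over each segment gives final E = 2.7685.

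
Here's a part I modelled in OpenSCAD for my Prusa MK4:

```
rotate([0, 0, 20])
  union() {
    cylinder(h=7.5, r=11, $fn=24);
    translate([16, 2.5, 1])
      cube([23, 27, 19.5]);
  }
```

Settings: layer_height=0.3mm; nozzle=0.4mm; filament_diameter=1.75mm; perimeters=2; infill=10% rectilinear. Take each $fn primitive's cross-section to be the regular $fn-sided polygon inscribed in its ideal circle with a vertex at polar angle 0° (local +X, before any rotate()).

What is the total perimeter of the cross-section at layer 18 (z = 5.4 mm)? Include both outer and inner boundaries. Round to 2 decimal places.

At z = 5.4 mm: the r=11 cylinder contributes a regular 24-gon of circumradius 11 (perimeter = 2·24·11.000·sin(180°/24) = 68.92 mm); the cube at (16, 2.5) (footprint 23×27) is included at this height (perimeter 100.00 mm); Combining (union): the 2 present regions are separate (no shared area or edge), so areas and boundary lengths simply add and each stays a separate island — boundary = 168.92 mm; (rotated 20° about Z; rotation is an isometry so areas/perimeters/island counts are preserved). Overall, the cross-section has 2 separate islands. Total boundary length (outer) = 168.92 mm.

168.92 mm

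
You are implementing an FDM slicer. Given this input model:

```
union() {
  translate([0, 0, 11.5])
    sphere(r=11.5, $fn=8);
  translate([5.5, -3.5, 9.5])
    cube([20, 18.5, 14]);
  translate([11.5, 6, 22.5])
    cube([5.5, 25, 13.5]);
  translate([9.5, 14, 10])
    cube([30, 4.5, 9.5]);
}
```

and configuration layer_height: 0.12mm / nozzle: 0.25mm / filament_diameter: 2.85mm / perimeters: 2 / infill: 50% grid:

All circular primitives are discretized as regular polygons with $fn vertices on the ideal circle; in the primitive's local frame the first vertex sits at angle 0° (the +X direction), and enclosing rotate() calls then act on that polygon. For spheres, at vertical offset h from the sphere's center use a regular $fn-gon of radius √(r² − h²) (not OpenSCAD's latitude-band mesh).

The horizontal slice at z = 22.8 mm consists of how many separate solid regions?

2

At z = 22.8 mm: the r=11.5 sphere slices to a regular 8-gon of circumradius 2.135 (√(r²−h²) with h=11.3 from center); the 20×18.5 cube at (5.5, -3.5) contributes its full rectangle; the cube at (11.5, 6) is present — its section is the full 5.5×25 rectangle; the cube at (9.5, 14) does not reach this height (z outside [10, 19.5]); Combining (union): the regions partially overlap (shared area 49.50 mm²), so overlapping operands fuse into one piece — 2 connected regions. The result has 2 disconnected regions.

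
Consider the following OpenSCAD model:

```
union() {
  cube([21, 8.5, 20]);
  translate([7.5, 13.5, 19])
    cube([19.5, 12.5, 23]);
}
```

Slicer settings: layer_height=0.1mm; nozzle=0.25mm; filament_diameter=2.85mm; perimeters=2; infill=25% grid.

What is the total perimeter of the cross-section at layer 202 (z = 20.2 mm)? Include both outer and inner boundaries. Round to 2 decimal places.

At z = 20.2 mm: the cube is not intersected at this z (z outside [0, 20]); the 19.5×12.5 cube at (7.5, 13.5) contributes its full rectangle (perimeter 64.00 mm); Merging all regions: only the 19.5×12.5 cube at (7.5, 13.5) is present, so the union is just that shape — boundary = 64.00 mm. Overall, the cross-section is a single solid region. Total boundary length (outer) = 64.00 mm.

64.00 mm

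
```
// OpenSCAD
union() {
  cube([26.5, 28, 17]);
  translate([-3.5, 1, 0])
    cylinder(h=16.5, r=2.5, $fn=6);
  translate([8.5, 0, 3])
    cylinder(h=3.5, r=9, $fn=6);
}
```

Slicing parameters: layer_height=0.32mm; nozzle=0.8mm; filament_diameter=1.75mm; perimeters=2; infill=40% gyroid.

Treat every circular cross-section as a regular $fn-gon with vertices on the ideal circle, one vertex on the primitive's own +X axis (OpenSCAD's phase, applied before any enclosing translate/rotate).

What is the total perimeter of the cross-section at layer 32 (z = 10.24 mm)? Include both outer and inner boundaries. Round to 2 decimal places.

At z = 10.24 mm: the cube is present — its section is the full 26.5×28 rectangle (perimeter 109.00 mm); the cylinder at (-3.5, 1): section is a regular 6-gon, circumradius r=2.5 (perimeter = 2·6·2.500·sin(180°/6) = 15.00 mm); the cylinder at (8.5, 0) is absent (z outside [3, 6.5]); Taking the union: the 2 present regions are separate (no shared area or edge), so areas and boundary lengths simply add and each stays a separate island — boundary = 124.00 mm. Overall, the cross-section has 2 separate islands. Total boundary length (outer) = 124.00 mm.

124.00 mm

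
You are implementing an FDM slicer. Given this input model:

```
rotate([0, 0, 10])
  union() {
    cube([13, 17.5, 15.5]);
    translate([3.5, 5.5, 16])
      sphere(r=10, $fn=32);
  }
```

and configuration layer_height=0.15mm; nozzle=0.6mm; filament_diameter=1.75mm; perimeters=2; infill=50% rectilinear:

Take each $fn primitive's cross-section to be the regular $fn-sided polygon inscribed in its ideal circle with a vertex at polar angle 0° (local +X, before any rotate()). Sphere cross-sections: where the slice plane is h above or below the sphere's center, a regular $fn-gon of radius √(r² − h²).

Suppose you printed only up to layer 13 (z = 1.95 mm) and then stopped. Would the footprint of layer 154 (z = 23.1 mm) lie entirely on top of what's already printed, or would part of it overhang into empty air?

part overhangs

Compare the two slices. At z = 1.95: the cube is present — its section is the full 13×17.5 rectangle (area 227.50 mm²); the sphere at (3.5, 5.5) is absent (|z−center|=14.050 > r=10); Taking the union: only the 13×17.5 cube is present, so the union is just that shape — area = 227.50 mm²; (whole slice rotated 10° about Z — lengths, areas and connectivity unchanged). At z = 23.1: the cube is not intersected at this z (z outside [0, 15.5]); the r=10 sphere at (3.5, 5.5) slices to a regular 32-gon of circumradius 7.042 (√(r²−h²) with h=7.1 from center) (area = (32/2)·7.042²·sin(360°/32) = 154.79 mm²); Merging all regions: only the r=10 sphere at (3.5, 5.5) is present, so the union is just that shape — area = 154.79 mm²; (rotated 10° about Z; rotation is an isometry so areas/perimeters/island counts are preserved). Checking containment: at z = 23.1 the cross-section extends beyond the z = 1.95 cross-section by about 39.17 mm².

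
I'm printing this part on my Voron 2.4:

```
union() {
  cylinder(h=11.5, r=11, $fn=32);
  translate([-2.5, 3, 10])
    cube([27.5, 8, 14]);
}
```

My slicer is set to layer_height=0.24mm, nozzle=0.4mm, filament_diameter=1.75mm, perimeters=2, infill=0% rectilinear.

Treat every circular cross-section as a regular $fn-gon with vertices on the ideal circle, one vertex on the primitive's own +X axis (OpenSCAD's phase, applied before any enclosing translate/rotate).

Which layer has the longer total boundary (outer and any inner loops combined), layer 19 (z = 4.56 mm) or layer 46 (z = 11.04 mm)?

layer 46 (z = 11.04 mm)

Layer 19 (z = 4.56): the r=11 cylinder gives a regular 32-gon of circumradius 11 (constant along its height) (perimeter = 2·32·11.000·sin(180°/32) = 69.00 mm); the cube at (-2.5, 3) is absent (z outside [10, 24]); Combining (union): only the r=11 cylinder is present, so the union is just that shape — boundary = 69.00 mm. So its perimeter = 69.00 mm. Layer 46 (z = 11.04): the cylinder: section is a regular 32-gon, circumradius r=11 (perimeter = 2·32·11.000·sin(180°/32) = 69.00 mm); the 27.5×8 cube at (-2.5, 3) contributes its full rectangle (perimeter 71.00 mm); Taking the union: the regions partially overlap (shared area 81.62 mm²), so the edge portions inside another operand are dropped and the merged outline is re-measured after clipping — boundary = 102.56 mm. So its perimeter = 102.56 mm. Layer 46 is larger (102.56 vs 69.00 mm).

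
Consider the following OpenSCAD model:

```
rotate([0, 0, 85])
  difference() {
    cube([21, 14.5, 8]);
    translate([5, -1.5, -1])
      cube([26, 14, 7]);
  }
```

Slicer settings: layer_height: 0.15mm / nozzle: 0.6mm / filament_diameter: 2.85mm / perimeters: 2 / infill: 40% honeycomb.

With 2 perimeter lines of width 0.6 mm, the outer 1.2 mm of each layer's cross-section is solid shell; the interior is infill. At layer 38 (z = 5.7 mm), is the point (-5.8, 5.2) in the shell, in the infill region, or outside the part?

shell

At z = 5.7 mm: the 21×14.5 cube contributes its full rectangle; the cube at (5, -1.5) is present — its section is the full 26×14 rectangle; After the difference (first − rest): starting from the 21×14.5 cube, the 26×14 cube at (5, -1.5) partially overlaps it — only the 200.00 mm² overlap (of its 364.00 mm²) is removed, clipping the outline — 1 connected region; (whole slice rotated 85° about Z — lengths, areas and connectivity unchanged). Overall, the cross-section is a single solid region. Undo the 85° rotation: the query point maps to (4.675, 6.231) in the un-rotated model frame. The nearest boundary edge runs (5.00, 12.50)→(5.00, 0.00); distance from the point to it = 0.33 mm. The point is inside the cross-section, 0.33 mm from the nearest boundary — within the 1.2 mm shell band (2 × 0.6).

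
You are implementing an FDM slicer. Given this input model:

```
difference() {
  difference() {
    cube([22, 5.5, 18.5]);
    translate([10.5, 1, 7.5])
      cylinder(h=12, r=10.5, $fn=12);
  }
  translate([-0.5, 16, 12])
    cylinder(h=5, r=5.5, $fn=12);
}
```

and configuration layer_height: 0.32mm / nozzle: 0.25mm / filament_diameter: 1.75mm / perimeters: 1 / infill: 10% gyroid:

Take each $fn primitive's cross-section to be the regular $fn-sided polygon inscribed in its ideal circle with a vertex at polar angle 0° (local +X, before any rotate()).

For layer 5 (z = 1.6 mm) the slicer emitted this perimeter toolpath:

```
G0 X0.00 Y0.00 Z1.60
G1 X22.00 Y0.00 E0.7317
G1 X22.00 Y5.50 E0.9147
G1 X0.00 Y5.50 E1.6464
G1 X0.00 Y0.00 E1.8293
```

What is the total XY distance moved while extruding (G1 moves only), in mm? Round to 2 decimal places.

55.00 mm

Sum the Euclidean lengths of each G1 segment: total = 55.00 mm.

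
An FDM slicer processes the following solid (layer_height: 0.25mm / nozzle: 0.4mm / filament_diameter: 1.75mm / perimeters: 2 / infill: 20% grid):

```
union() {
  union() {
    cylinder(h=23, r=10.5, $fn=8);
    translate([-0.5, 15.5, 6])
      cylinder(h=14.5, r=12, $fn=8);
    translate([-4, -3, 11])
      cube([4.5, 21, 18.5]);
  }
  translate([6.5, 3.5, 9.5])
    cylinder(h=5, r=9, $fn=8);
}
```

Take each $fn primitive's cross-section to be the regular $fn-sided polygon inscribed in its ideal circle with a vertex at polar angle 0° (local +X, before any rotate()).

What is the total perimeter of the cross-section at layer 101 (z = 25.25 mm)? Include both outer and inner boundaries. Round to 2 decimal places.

At z = 25.25 mm: the cylinder is absent (z outside [0, 23]); the cylinder at (-0.5, 15.5) does not reach this height (z outside [6, 20.5]); the cube at (-4, -3) (footprint 4.5×21) is included at this height (perimeter 51.00 mm); Merging all regions: only the 4.5×21 cube at (-4, -3) is present, so the union is just that shape — boundary = 51.00 mm; the cylinder at (6.5, 3.5) does not reach this height (z outside [9.5, 14.5]); Merging all regions: only that combined region is present, so the union is just that shape — boundary = 51.00 mm. Overall, the cross-section is a single solid region. Total boundary length (outer) = 51.00 mm.

51.00 mm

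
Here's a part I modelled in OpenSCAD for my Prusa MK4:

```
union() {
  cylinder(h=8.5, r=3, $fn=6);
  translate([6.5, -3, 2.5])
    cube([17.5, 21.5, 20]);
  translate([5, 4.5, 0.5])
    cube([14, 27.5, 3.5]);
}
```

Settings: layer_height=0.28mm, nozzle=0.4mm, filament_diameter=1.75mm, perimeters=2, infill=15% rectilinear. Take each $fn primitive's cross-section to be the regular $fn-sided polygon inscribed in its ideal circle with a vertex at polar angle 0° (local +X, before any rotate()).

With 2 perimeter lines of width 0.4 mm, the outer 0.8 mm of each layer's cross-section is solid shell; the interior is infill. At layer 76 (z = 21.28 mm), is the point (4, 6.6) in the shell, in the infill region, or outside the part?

outside

At z = 21.28 mm: the cylinder is absent (z outside [0, 8.5]); the cube at (6.5, -3) is present — its section is the full 17.5×21.5 rectangle; the cube at (5, 4.5) does not reach this height (z outside [0.5, 4]); Merging all regions: only the 17.5×21.5 cube at (6.5, -3) is present, so the union is just that shape — 1 connected region. Overall, the cross-section is a single solid region. The nearest boundary edge runs (6.50, 18.50)→(6.50, -3.00); distance from the point to it = 2.50 mm. The point is not inside any of the regions above, so it lies outside the cross-section (2.50 mm from the nearest boundary).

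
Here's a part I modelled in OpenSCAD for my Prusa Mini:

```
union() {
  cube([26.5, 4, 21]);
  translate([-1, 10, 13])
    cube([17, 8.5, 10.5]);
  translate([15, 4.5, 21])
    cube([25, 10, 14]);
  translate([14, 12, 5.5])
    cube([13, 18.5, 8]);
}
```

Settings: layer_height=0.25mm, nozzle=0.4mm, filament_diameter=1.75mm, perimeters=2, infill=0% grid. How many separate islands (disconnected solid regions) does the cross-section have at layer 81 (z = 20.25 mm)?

2

At z = 20.25 mm: the 26.5×4 cube contributes its full rectangle; the 17×8.5 cube at (-1, 10) contributes its full rectangle; the cube at (15, 4.5) does not reach this height (z outside [21, 35]); the cube at (14, 12) is not intersected at this z (z outside [5.5, 13.5]); Taking the union: the 2 present regions are separate (no shared area or edge), so areas and boundary lengths simply add and each stays a separate island — 2 connected regions. Overall, the cross-section has 2 separate islands. Island count = 2.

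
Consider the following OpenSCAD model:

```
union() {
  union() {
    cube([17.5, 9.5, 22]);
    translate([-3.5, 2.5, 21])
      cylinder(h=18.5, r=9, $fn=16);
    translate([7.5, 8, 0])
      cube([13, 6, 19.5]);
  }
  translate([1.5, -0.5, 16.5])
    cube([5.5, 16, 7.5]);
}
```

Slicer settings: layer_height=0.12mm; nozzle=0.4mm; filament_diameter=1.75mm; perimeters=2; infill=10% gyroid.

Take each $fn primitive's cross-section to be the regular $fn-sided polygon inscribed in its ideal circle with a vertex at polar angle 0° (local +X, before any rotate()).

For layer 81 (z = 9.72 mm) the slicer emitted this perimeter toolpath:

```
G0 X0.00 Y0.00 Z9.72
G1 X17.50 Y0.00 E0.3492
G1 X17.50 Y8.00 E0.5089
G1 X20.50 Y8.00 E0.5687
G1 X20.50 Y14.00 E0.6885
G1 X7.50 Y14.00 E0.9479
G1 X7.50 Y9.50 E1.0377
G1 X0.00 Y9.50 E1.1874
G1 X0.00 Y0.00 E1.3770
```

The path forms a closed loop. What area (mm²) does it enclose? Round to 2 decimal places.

Apply the shoelace formula to the sequence of (X, Y) vertices; enclosed area = 229.25 mm².

229.25 mm²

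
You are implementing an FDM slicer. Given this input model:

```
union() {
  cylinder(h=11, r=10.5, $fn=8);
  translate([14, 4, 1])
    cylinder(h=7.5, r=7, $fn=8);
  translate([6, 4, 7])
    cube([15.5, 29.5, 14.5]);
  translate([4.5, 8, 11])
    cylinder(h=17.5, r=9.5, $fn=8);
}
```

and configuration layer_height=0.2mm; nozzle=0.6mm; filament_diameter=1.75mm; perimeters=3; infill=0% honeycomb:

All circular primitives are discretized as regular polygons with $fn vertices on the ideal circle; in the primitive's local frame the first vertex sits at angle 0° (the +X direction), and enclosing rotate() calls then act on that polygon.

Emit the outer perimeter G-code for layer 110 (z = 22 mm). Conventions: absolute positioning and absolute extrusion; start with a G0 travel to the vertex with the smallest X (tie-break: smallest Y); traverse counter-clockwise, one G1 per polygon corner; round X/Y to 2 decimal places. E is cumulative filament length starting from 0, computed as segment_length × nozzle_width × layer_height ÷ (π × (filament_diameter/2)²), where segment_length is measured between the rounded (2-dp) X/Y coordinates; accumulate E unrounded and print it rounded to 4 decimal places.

At z = 22 mm: the cylinder is not intersected at this z (z outside [0, 11]); the cylinder at (14, 4) does not reach this height (z outside [1, 8.5]); the cube at (6, 4) is not intersected at this z (z outside [7, 21.5]); the r=9.5 cylinder at (4.5, 8) gives a regular 8-gon of circumradius 9.5 (constant along its height); Merging all regions: only the r=9.5 cylinder at (4.5, 8) is present, so the union is just that shape — 1 connected region. The outline is a single polygon with 8 vertices. Extrusion per mm of travel: 0.6 × 0.2 / (π × 0.875²) = 0.049890. Accumulating E over each segment gives final E = 2.9025.

G0 X-5.00 Y8.00 Z22.00
G1 X-2.22 Y1.28 E0.3628
G1 X4.50 Y-1.50 E0.7256
G1 X11.22 Y1.28 E1.0885
G1 X14.00 Y8.00 E1.4513
G1 X11.22 Y14.72 E1.8141
G1 X4.50 Y17.50 E2.1769
G1 X-2.22 Y14.72 E2.5397
G1 X-5.00 Y8.00 E2.9025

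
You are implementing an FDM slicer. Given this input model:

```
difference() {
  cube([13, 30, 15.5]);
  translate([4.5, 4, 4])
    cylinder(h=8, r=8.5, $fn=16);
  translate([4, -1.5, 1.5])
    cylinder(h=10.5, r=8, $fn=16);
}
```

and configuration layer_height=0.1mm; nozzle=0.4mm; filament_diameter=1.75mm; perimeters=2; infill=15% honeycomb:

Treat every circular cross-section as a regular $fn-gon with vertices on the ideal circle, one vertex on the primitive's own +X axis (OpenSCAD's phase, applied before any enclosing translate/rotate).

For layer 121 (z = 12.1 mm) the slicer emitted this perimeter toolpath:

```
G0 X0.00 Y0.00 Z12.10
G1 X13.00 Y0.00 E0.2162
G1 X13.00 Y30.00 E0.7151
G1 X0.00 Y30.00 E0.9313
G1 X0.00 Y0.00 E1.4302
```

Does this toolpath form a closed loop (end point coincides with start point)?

yes

Start point (G0): (0.00, 0.00). End point (last G1): the path returns to the start — closed.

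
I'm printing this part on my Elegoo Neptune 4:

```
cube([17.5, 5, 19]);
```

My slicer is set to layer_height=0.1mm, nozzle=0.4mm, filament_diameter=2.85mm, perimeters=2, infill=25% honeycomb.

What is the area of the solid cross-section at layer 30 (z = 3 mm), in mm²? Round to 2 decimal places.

87.50 mm²

At z = 3 mm: the 17.5×5 cube contributes its full rectangle (area 87.50 mm²). Overall, the cross-section is a single solid region. Net area = 87.50 mm².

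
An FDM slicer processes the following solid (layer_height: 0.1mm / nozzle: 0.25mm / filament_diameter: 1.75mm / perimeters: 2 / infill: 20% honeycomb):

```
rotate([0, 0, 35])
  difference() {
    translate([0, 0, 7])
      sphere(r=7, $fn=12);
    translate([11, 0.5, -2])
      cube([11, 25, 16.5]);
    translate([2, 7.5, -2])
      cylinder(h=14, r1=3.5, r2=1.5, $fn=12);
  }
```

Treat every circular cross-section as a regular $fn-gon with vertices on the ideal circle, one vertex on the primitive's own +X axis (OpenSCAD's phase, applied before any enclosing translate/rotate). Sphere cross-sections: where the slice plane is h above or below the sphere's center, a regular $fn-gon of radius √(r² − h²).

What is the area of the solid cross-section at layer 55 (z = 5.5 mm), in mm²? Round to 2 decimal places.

At z = 5.5 mm: the r=7 sphere slices to a regular 12-gon of circumradius 6.837 (√(r²−h²) with h=1.5 from center) (area = (12/2)·6.837²·sin(360°/12) = 140.25 mm²); the cube at (11, 0.5) (footprint 11×25) is included at this height (area 275.00 mm²); the cone at (2, 7.5) (r1=3.5→r2=1.5) has section circumradius 2.429 here — a regular 12-gon (area = (12/2)·2.429²·sin(360°/12) = 17.69 mm²); Taking the first minus the rest: starting from the r=7 sphere (140.25 mm²), the 11×25 cube at (11, 0.5) misses the remaining region (no effect); the cone at (2, 7.5) partially overlaps it — only the 3.55 mm² overlap (of its 17.69 mm²) is removed, clipping the outline — area = 136.70 mm²; (whole slice rotated 35° about Z — lengths, areas and connectivity unchanged). Overall, the cross-section is a single solid region. Net area = 136.70 mm².

136.70 mm²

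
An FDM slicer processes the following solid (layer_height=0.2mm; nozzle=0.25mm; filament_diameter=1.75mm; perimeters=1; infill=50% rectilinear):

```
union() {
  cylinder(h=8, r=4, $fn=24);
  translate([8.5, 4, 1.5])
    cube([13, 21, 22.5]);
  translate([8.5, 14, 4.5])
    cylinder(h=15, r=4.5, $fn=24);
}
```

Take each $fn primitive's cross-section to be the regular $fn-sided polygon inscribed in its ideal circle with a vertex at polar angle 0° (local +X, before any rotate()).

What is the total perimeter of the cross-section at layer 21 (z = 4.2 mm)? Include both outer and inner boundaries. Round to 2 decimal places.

93.06 mm

At z = 4.2 mm: the r=4 cylinder contributes a regular 24-gon of circumradius 4 (perimeter = 2·24·4.000·sin(180°/24) = 25.06 mm); the 13×21 cube at (8.5, 4) contributes its full rectangle (perimeter 68.00 mm); the cylinder at (8.5, 14) does not reach this height (z outside [4.5, 19.5]); Merging all regions: the 2 present regions are separate (no shared area or edge), so areas and boundary lengths simply add and each stays a separate island — boundary = 93.06 mm. Overall, the cross-section has 2 separate islands. Total boundary length (outer) = 93.06 mm.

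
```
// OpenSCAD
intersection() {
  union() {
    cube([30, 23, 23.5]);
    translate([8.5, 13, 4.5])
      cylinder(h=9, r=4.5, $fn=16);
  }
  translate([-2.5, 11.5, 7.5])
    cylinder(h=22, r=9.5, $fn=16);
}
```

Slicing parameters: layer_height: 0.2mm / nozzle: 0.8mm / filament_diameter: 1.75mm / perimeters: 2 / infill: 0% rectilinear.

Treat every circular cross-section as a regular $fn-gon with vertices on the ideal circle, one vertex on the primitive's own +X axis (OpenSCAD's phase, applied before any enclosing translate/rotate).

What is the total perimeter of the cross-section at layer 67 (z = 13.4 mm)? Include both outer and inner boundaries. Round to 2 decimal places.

At z = 13.4 mm: the cube (footprint 30×23) is included at this height (perimeter 106.00 mm); the r=4.5 cylinder at (8.5, 13) contributes a regular 16-gon of circumradius 4.5 (perimeter = 2·16·4.500·sin(180°/16) = 28.09 mm); Combining (union): the r=4.5 cylinder at (8.5, 13) lies entirely inside the 30×23 cube, so the union is just the 30×23 cube — boundary = 106.00 mm; the r=9.5 cylinder at (-2.5, 11.5) contributes a regular 16-gon of circumradius 9.5 (perimeter = 2·16·9.500·sin(180°/16) = 59.31 mm); Taking the intersection: the r=9.5 cylinder at (-2.5, 11.5) partially overlaps that combined region; clipping to the common part keeps 91.89 mm² — boundary = 42.56 mm. Overall, the cross-section is a single solid region. Total boundary length (outer) = 42.56 mm.

42.56 mm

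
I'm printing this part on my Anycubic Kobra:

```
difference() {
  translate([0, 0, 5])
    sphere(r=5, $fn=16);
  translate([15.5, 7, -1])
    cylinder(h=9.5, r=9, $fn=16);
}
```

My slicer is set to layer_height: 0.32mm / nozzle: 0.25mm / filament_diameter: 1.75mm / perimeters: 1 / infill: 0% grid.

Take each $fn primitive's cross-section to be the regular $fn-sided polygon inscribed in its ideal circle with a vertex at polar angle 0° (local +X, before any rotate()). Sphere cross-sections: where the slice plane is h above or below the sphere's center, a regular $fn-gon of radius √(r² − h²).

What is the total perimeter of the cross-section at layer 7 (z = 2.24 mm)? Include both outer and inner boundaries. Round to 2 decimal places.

26.03 mm

At z = 2.24 mm: the r=5 sphere slices to a regular 16-gon of circumradius 4.169 (√(r²−h²) with h=2.76 from center) (perimeter = 2·16·4.169·sin(180°/16) = 26.03 mm); the r=9 cylinder at (15.5, 7) gives a regular 16-gon of circumradius 9 (constant along its height) (perimeter = 2·16·9.000·sin(180°/16) = 56.19 mm); Taking the first minus the rest: starting from the r=5 sphere, the r=9 cylinder at (15.5, 7) misses the remaining region (no effect) — boundary = 26.03 mm. Overall, the cross-section is a single solid region. Total boundary length (outer) = 26.03 mm.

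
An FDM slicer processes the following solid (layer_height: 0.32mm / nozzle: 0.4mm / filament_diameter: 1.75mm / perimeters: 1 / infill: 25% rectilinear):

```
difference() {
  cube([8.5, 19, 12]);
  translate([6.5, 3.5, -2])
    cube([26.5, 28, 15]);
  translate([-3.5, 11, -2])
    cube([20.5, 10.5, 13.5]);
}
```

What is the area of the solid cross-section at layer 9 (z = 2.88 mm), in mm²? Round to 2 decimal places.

78.50 mm²

At z = 2.88 mm: the 8.5×19 cube contributes its full rectangle (area 161.50 mm²); the cube at (6.5, 3.5) (footprint 26.5×28) is included at this height (area 742.00 mm²); the 20.5×10.5 cube at (-3.5, 11) contributes its full rectangle (area 215.25 mm²); Subtracting the remaining from the first: starting from the 8.5×19 cube (161.50 mm²), the 26.5×28 cube at (6.5, 3.5) partially overlaps it — only the 31.00 mm² overlap (of its 742.00 mm²) is removed, clipping the outline; the 20.5×10.5 cube at (-3.5, 11) partially overlaps it — only the 52.00 mm² overlap (of its 215.25 mm²) is removed, clipping the outline — area = 78.50 mm². Overall, the cross-section is a single solid region. Net area = 78.50 mm².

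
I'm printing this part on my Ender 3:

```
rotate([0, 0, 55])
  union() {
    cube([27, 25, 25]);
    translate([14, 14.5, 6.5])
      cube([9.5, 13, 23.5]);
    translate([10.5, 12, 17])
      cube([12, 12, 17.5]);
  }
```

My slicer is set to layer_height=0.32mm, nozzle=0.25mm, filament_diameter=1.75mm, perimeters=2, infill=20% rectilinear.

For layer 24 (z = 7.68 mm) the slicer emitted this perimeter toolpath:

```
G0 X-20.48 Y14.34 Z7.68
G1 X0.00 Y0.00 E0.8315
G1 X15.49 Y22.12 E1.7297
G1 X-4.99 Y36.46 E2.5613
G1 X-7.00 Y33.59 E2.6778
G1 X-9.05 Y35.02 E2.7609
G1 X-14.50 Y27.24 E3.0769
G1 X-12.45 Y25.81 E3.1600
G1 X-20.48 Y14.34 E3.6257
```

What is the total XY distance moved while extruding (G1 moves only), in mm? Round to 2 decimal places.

Sum the Euclidean lengths of each G1 segment: total = 109.01 mm.

109.01 mm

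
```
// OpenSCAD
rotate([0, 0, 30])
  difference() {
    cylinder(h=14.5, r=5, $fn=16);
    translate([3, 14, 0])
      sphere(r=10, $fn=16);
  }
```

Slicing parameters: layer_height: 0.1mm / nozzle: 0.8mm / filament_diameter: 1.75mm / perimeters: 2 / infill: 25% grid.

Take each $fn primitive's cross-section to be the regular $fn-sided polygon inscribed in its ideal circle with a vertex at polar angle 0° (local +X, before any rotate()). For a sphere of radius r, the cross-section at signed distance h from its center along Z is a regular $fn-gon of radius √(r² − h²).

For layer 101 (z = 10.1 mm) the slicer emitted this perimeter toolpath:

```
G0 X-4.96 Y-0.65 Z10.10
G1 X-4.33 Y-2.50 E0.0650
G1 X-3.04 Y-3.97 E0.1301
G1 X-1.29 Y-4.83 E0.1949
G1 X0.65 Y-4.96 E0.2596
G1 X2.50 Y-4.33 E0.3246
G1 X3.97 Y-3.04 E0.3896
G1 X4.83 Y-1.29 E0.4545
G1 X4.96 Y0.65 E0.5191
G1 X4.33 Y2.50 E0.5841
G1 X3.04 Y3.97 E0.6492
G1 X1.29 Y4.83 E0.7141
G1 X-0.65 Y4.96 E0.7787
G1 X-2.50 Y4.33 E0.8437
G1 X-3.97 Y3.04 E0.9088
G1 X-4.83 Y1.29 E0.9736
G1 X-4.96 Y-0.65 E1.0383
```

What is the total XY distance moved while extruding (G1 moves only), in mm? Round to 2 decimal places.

Sum the Euclidean lengths of each G1 segment: total = 31.22 mm.

31.22 mm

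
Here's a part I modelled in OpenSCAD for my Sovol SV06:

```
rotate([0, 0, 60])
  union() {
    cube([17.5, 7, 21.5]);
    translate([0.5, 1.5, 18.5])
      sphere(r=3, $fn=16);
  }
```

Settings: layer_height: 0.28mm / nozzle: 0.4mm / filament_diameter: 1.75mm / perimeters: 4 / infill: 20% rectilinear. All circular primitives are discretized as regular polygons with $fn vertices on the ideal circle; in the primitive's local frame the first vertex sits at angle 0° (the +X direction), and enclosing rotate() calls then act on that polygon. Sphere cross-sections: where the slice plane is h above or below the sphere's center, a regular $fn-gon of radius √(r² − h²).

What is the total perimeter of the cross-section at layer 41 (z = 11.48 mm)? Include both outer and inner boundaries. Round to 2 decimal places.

At z = 11.48 mm: the cube (footprint 17.5×7) is included at this height (perimeter 49.00 mm); the sphere at (0.5, 1.5) is not intersected at this z (|z−center|=7.020 > r=3); Merging all regions: only the 17.5×7 cube is present, so the union is just that shape — boundary = 49.00 mm; (whole slice rotated 60° about Z — lengths, areas and connectivity unchanged). Overall, the cross-section is a single solid region. Total boundary length (outer) = 49.00 mm.

49.00 mm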